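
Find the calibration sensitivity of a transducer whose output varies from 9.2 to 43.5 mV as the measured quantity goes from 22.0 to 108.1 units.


Sensitivity = (y2 - y1) / (x2 - x1).
S = (43.5 - 9.2) / (108.1 - 22.0)
S = 34.3 / 86.1
S = 0.3984 mV/unit

0.3984 mV/unit


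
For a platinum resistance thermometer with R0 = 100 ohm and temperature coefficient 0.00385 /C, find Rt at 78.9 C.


The RTD equation: Rt = R0 * (1 + alpha * T).
Rt = 100 * (1 + 0.00385 * 78.9)
Rt = 100 * (1 + 0.303765)
Rt = 100 * 1.303765
Rt = 130.376 ohm

130.376 ohm


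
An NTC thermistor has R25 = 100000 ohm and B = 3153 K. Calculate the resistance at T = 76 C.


NTC thermistor equation: Rt = R25 * exp(B * (1/T - 1/T25)).
T in Kelvin: 349.15 K, T25 = 298.15 K
1/T - 1/T25 = 1/349.15 - 1/298.15 = -0.00048992
B * (1/T - 1/T25) = 3153 * -0.00048992 = -1.5447
Rt = 100000 * exp(-1.5447) = 21337.3 ohm

21337.3 ohm


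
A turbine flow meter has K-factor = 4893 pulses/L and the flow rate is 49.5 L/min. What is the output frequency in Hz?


Frequency = K * Q / 60 (converting L/min to L/s).
f = 4893 * 49.5 / 60
f = 242203.5 / 60
f = 4036.72 Hz

4036.72 Hz


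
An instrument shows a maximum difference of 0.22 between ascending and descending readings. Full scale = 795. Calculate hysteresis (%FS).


Hysteresis = (max difference / full scale) * 100%.
H = (0.22 / 795) * 100
H = 0.028 %FS

0.028 %FS


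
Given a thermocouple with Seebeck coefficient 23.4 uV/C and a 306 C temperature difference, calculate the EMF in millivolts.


The thermocouple output V = sensitivity * dT.
V = 23.4 uV/C * 306 C
V = 7160.4 uV
V = 7.16 mV

7.16 mV


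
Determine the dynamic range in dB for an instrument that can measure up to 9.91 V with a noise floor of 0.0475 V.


Dynamic range = 20 * log10(Vmax / Vnoise).
DR = 20 * log10(9.91 / 0.0475)
DR = 20 * log10(208.63)
DR = 46.39 dB

46.39 dB


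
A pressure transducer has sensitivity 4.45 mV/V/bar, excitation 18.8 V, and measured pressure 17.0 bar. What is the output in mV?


Output = sensitivity * Vex * P.
Vout = 4.45 * 18.8 * 17.0
Vout = 83.66 * 17.0
Vout = 1422.22 mV

1422.22 mV


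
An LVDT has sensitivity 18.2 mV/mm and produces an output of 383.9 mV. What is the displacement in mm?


Displacement = Vout / sensitivity.
d = 383.9 / 18.2
d = 21.093 mm

21.093 mm


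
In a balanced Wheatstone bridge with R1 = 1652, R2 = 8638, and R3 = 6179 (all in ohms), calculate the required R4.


At balance: R1*R4 = R2*R3, so R4 = R2*R3/R1.
R4 = 8638 * 6179 / 1652
R4 = 53374202 / 1652
R4 = 32308.84 ohm

32308.84 ohm


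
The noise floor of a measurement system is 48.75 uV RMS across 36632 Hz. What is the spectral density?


Noise spectral density = Vrms / sqrt(BW).
NSD = 48.75 / sqrt(36632)
NSD = 48.75 / 191.3949
NSD = 0.2547 uV/sqrt(Hz)

0.2547 uV/sqrt(Hz)


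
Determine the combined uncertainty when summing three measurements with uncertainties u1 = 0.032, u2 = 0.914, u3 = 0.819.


For a sum of independent quantities, uc = sqrt(u1^2 + u2^2 + u3^2).
uc = sqrt(0.032^2 + 0.914^2 + 0.819^2)
uc = sqrt(0.001024 + 0.835396 + 0.670761)
uc = 1.2277

1.2277


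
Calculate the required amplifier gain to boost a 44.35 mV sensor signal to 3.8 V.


Gain = Vout / Vin (converting to same units).
G = 3.8 V / 44.35 mV
G = 3800.0 mV / 44.35 mV
G = 85.68

85.68


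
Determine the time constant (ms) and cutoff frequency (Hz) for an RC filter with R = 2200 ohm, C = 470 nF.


Time constant: tau = R * C.
tau = 2200 * 4.70e-07 = 0.001034 s
tau = 1.034 ms
Cutoff frequency: fc = 1 / (2*pi*R*C).
fc = 1 / (2*pi*0.001034) = 153.92 Hz

tau = 1.034 ms, fc = 153.92 Hz


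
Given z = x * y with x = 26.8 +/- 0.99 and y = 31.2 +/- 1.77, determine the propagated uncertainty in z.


For a product z = x*y, the relative uncertainty is:
uz/z = sqrt((ux/x)^2 + (uy/y)^2)
Relative uncertainties: ux/x = 0.99/26.8 = 0.03694
uy/y = 1.77/31.2 = 0.056731
z = 26.8 * 31.2 = 836.2
uz = 836.2 * sqrt(0.03694^2 + 0.056731^2) = 56.606

56.606


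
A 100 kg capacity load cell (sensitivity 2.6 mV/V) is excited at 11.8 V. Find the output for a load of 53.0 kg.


Vout = rated_output * Vex * (load / capacity).
Vout = 2.6 * 11.8 * (53.0 / 100)
Vout = 2.6 * 11.8 * 0.53
Vout = 16.26 mV

16.26 mV


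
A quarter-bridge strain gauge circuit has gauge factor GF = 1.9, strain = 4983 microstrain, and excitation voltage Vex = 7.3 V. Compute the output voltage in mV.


Quarter bridge output: Vout = (GF * epsilon * Vex) / 4.
Vout = (1.9 * 4983e-6 * 7.3) / 4
Vout = 0.06911421 / 4 V
Vout = 0.01727855 V = 17.2786 mV

17.2786 mV


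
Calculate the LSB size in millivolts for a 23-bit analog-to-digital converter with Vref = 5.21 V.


The resolution (LSB) of an ADC is Vref / 2^n.
LSB = 5.21 / 2^23
LSB = 5.21 / 8388608
LSB = 6.2e-07 V = 0.00062108 mV

0.00062108 mV


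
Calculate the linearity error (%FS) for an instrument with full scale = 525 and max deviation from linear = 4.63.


Linearity error = (max deviation / full scale) * 100%.
Linearity = (4.63 / 525) * 100
Linearity = 0.882 %FS

0.882 %FS


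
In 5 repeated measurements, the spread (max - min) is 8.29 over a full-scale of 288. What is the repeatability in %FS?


Repeatability = (spread / full scale) * 100%.
R = (8.29 / 288) * 100
R = 2.878 %FS

2.878 %FS


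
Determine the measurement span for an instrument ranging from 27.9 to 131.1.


Span = upper range - lower range.
Span = 131.1 - (27.9)
Span = 103.2

103.2


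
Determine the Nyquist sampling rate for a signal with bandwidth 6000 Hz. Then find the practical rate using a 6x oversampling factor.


By Nyquist theorem, fs_min = 2 * fmax.
fs_min = 2 * 6000 = 12000 Hz
Practical rate = 6 * fs_min = 6 * 12000 = 72000 Hz

fs_min = 12000 Hz, fs_practical = 72000 Hz


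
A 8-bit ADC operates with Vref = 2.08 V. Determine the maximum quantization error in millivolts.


The maximum quantization error is +/- LSB/2.
LSB = Vref / 2^n = 2.08 / 256 = 0.008125 V
Max error = LSB / 2 = 0.008125 / 2 = 0.0040625 V
Max error = 4.0625 mV

4.0625 mV


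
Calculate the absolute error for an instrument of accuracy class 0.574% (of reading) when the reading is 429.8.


Absolute error = (accuracy% / 100) * reading.
Error = (0.574 / 100) * 429.8
Error = 0.00574 * 429.8
Error = 2.4671

2.4671


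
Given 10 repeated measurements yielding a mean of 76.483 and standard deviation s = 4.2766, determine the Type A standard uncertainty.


The standard uncertainty for Type A evaluation is u = s / sqrt(n).
u = 4.2766 / sqrt(10)
u = 4.2766 / 3.1623
u = 1.3524

1.3524


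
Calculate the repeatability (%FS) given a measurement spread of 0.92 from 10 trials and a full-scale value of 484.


Repeatability = (spread / full scale) * 100%.
R = (0.92 / 484) * 100
R = 0.19 %FS

0.19 %FS


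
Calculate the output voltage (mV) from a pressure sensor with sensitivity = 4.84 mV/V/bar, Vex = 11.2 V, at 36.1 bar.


Output = sensitivity * Vex * P.
Vout = 4.84 * 11.2 * 36.1
Vout = 54.208 * 36.1
Vout = 1956.91 mV

1956.91 mV


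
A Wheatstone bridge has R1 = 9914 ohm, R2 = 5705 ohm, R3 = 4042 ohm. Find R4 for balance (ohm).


At balance: R1*R4 = R2*R3, so R4 = R2*R3/R1.
R4 = 5705 * 4042 / 9914
R4 = 23059610 / 9914
R4 = 2325.96 ohm

2325.96 ohm


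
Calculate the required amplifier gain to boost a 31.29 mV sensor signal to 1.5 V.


Gain = Vout / Vin (converting to same units).
G = 1.5 V / 31.29 mV
G = 1500.0 mV / 31.29 mV
G = 47.94

47.94


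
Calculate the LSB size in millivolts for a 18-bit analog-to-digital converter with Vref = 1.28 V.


The resolution (LSB) of an ADC is Vref / 2^n.
LSB = 1.28 / 2^18
LSB = 1.28 / 262144
LSB = 4.88e-06 V = 0.00488281 mV

0.00488281 mV


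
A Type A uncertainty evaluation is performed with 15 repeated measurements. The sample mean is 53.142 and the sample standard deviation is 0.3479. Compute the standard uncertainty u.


The standard uncertainty for Type A evaluation is u = s / sqrt(n).
u = 0.3479 / sqrt(15)
u = 0.3479 / 3.873
u = 0.0898

0.0898


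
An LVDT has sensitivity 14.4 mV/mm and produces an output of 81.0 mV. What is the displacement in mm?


Displacement = Vout / sensitivity.
d = 81.0 / 14.4
d = 5.625 mm

5.625 mm


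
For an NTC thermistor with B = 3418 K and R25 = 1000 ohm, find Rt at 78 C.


NTC thermistor equation: Rt = R25 * exp(B * (1/T - 1/T25)).
T in Kelvin: 351.15 K, T25 = 298.15 K
1/T - 1/T25 = 1/351.15 - 1/298.15 = -0.00050623
B * (1/T - 1/T25) = 3418 * -0.00050623 = -1.7303
Rt = 1000 * exp(-1.7303) = 177.2 ohm

177.2 ohm


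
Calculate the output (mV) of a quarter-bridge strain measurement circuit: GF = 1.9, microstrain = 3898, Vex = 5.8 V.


Quarter bridge output: Vout = (GF * epsilon * Vex) / 4.
Vout = (1.9 * 3898e-6 * 5.8) / 4
Vout = 0.04295596 / 4 V
Vout = 0.01073899 V = 10.739 mV

10.739 mV


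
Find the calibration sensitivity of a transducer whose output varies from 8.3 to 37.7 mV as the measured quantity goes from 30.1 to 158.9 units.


Sensitivity = (y2 - y1) / (x2 - x1).
S = (37.7 - 8.3) / (158.9 - 30.1)
S = 29.4 / 128.8
S = 0.2283 mV/unit

0.2283 mV/unit


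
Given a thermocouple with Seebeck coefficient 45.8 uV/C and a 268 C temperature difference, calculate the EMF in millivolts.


The thermocouple output V = sensitivity * dT.
V = 45.8 uV/C * 268 C
V = 12274.4 uV
V = 12.274 mV

12.274 mV


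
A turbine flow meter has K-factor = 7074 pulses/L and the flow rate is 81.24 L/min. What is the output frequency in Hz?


Frequency = K * Q / 60 (converting L/min to L/s).
f = 7074 * 81.24 / 60
f = 574691.76 / 60
f = 9578.2 Hz

9578.2 Hz


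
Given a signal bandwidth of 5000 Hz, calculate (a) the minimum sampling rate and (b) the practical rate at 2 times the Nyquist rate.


By Nyquist theorem, fs_min = 2 * fmax.
fs_min = 2 * 5000 = 10000 Hz
Practical rate = 2 * fs_min = 2 * 10000 = 20000 Hz

fs_min = 10000 Hz, fs_practical = 20000 Hz


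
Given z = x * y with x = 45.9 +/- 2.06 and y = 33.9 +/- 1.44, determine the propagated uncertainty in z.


For a product z = x*y, the relative uncertainty is:
uz/z = sqrt((ux/x)^2 + (uy/y)^2)
Relative uncertainties: ux/x = 2.06/45.9 = 0.04488
uy/y = 1.44/33.9 = 0.042478
z = 45.9 * 33.9 = 1556.0
uz = 1556.0 * sqrt(0.04488^2 + 0.042478^2) = 96.153

96.153


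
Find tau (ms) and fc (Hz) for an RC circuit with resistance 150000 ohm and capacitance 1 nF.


Time constant: tau = R * C.
tau = 150000 * 1.00e-09 = 0.00015 s
tau = 0.15 ms
Cutoff frequency: fc = 1 / (2*pi*R*C).
fc = 1 / (2*pi*0.00015) = 1061.03 Hz

tau = 0.15 ms, fc = 1061.03 Hz


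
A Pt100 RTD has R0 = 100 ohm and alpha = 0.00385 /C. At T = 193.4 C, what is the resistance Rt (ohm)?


The RTD equation: Rt = R0 * (1 + alpha * T).
Rt = 100 * (1 + 0.00385 * 193.4)
Rt = 100 * (1 + 0.74459)
Rt = 100 * 1.74459
Rt = 174.459 ohm

174.459 ohm


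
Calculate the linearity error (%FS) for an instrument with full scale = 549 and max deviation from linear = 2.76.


Linearity error = (max deviation / full scale) * 100%.
Linearity = (2.76 / 549) * 100
Linearity = 0.503 %FS

0.503 %FS


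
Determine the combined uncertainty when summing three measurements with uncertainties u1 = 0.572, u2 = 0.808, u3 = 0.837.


For a sum of independent quantities, uc = sqrt(u1^2 + u2^2 + u3^2).
uc = sqrt(0.572^2 + 0.808^2 + 0.837^2)
uc = sqrt(0.327184 + 0.652864 + 0.700569)
uc = 1.2964

1.2964


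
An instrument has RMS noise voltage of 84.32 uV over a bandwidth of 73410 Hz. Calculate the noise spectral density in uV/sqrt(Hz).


Noise spectral density = Vrms / sqrt(BW).
NSD = 84.32 / sqrt(73410)
NSD = 84.32 / 270.9428
NSD = 0.3112 uV/sqrt(Hz)

0.3112 uV/sqrt(Hz)


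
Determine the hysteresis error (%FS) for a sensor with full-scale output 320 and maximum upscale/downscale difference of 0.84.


Hysteresis = (max difference / full scale) * 100%.
H = (0.84 / 320) * 100
H = 0.262 %FS

0.262 %FS


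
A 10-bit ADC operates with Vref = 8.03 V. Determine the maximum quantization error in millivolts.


The maximum quantization error is +/- LSB/2.
LSB = Vref / 2^n = 8.03 / 1024 = 0.0078418 V
Max error = LSB / 2 = 0.0078418 / 2 = 0.0039209 V
Max error = 3.9209 mV

3.9209 mV


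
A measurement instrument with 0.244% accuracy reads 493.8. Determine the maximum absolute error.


Absolute error = (accuracy% / 100) * reading.
Error = (0.244 / 100) * 493.8
Error = 0.00244 * 493.8
Error = 1.2049

1.2049


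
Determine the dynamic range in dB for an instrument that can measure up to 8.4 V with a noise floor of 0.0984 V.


Dynamic range = 20 * log10(Vmax / Vnoise).
DR = 20 * log10(8.4 / 0.0984)
DR = 20 * log10(85.37)
DR = 38.63 dB

38.63 dB


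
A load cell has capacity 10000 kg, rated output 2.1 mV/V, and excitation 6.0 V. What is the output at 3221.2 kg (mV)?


Vout = rated_output * Vex * (load / capacity).
Vout = 2.1 * 6.0 * (3221.2 / 10000)
Vout = 2.1 * 6.0 * 0.32212
Vout = 4.059 mV

4.059 mV


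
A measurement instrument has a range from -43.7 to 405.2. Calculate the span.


Span = upper range - lower range.
Span = 405.2 - (-43.7)
Span = 448.9

448.9


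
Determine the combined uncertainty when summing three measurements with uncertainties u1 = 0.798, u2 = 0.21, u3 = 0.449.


For a sum of independent quantities, uc = sqrt(u1^2 + u2^2 + u3^2).
uc = sqrt(0.798^2 + 0.21^2 + 0.449^2)
uc = sqrt(0.636804 + 0.0441 + 0.201601)
uc = 0.9394

0.9394


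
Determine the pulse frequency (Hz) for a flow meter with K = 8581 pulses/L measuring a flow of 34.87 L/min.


Frequency = K * Q / 60 (converting L/min to L/s).
f = 8581 * 34.87 / 60
f = 299219.47 / 60
f = 4986.99 Hz

4986.99 Hz


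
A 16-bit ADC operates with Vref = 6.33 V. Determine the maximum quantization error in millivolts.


The maximum quantization error is +/- LSB/2.
LSB = Vref / 2^n = 6.33 / 65536 = 9.659e-05 V
Max error = LSB / 2 = 9.659e-05 / 2 = 4.829e-05 V
Max error = 0.0483 mV

0.0483 mV


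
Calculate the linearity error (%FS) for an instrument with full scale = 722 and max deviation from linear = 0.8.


Linearity error = (max deviation / full scale) * 100%.
Linearity = (0.8 / 722) * 100
Linearity = 0.111 %FS

0.111 %FS


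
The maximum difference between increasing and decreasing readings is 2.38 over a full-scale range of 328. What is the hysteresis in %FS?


Hysteresis = (max difference / full scale) * 100%.
H = (2.38 / 328) * 100
H = 0.726 %FS

0.726 %FS


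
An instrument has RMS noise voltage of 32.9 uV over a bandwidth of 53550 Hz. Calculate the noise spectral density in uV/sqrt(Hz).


Noise spectral density = Vrms / sqrt(BW).
NSD = 32.9 / sqrt(53550)
NSD = 32.9 / 231.4087
NSD = 0.1422 uV/sqrt(Hz)

0.1422 uV/sqrt(Hz)


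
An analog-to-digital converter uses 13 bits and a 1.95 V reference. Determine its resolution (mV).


The resolution (LSB) of an ADC is Vref / 2^n.
LSB = 1.95 / 2^13
LSB = 1.95 / 8192
LSB = 0.00023804 V = 0.23803711 mV

0.23803711 mV


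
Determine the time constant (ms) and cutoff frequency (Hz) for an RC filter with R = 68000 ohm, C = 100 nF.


Time constant: tau = R * C.
tau = 68000 * 1.00e-07 = 0.0068 s
tau = 6.8 ms
Cutoff frequency: fc = 1 / (2*pi*R*C).
fc = 1 / (2*pi*0.0068) = 23.41 Hz

tau = 6.8 ms, fc = 23.41 Hz


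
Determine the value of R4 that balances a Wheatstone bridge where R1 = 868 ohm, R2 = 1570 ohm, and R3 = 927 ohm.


At balance: R1*R4 = R2*R3, so R4 = R2*R3/R1.
R4 = 1570 * 927 / 868
R4 = 1455390 / 868
R4 = 1676.72 ohm

1676.72 ohm


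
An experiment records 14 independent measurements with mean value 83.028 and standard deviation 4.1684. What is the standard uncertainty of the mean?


The standard uncertainty for Type A evaluation is u = s / sqrt(n).
u = 4.1684 / sqrt(14)
u = 4.1684 / 3.7417
u = 1.1141

1.1141


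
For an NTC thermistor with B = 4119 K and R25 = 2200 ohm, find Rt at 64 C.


NTC thermistor equation: Rt = R25 * exp(B * (1/T - 1/T25)).
T in Kelvin: 337.15 K, T25 = 298.15 K
1/T - 1/T25 = 1/337.15 - 1/298.15 = -0.00038798
B * (1/T - 1/T25) = 4119 * -0.00038798 = -1.5981
Rt = 2200 * exp(-1.5981) = 445.0 ohm

445.0 ohm


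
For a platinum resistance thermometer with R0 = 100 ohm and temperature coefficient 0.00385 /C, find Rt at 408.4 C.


The RTD equation: Rt = R0 * (1 + alpha * T).
Rt = 100 * (1 + 0.00385 * 408.4)
Rt = 100 * (1 + 1.57234)
Rt = 100 * 2.57234
Rt = 257.234 ohm

257.234 ohm


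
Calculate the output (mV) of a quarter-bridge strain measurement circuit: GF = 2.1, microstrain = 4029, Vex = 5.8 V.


Quarter bridge output: Vout = (GF * epsilon * Vex) / 4.
Vout = (2.1 * 4029e-6 * 5.8) / 4
Vout = 0.04907322 / 4 V
Vout = 0.0122683 V = 12.2683 mV

12.2683 mV


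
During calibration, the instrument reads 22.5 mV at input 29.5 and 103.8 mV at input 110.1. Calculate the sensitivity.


Sensitivity = (y2 - y1) / (x2 - x1).
S = (103.8 - 22.5) / (110.1 - 29.5)
S = 81.3 / 80.6
S = 1.0087 mV/unit

1.0087 mV/unit


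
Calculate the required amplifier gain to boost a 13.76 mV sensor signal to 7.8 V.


Gain = Vout / Vin (converting to same units).
G = 7.8 V / 13.76 mV
G = 7800.0 mV / 13.76 mV
G = 566.86

566.86


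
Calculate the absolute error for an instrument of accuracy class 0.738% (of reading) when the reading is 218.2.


Absolute error = (accuracy% / 100) * reading.
Error = (0.738 / 100) * 218.2
Error = 0.00738 * 218.2
Error = 1.6103

1.6103


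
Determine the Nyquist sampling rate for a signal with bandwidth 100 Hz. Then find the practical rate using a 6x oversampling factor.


By Nyquist theorem, fs_min = 2 * fmax.
fs_min = 2 * 100 = 200 Hz
Practical rate = 6 * fs_min = 6 * 200 = 1200 Hz

fs_min = 200 Hz, fs_practical = 1200 Hz


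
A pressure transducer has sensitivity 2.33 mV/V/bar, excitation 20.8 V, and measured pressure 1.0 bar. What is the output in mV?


Output = sensitivity * Vex * P.
Vout = 2.33 * 20.8 * 1.0
Vout = 48.464 * 1.0
Vout = 48.46 mV

48.46 mV


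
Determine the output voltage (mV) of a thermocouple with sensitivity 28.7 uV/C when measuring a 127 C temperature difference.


The thermocouple output V = sensitivity * dT.
V = 28.7 uV/C * 127 C
V = 3644.9 uV
V = 3.645 mV

3.645 mV


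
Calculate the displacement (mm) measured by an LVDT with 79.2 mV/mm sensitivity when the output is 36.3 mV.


Displacement = Vout / sensitivity.
d = 36.3 / 79.2
d = 0.458 mm

0.458 mm


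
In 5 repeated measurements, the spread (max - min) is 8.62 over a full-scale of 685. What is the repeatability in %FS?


Repeatability = (spread / full scale) * 100%.
R = (8.62 / 685) * 100
R = 1.258 %FS

1.258 %FS


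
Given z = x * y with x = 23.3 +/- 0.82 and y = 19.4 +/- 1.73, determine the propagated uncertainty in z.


For a product z = x*y, the relative uncertainty is:
uz/z = sqrt((ux/x)^2 + (uy/y)^2)
Relative uncertainties: ux/x = 0.82/23.3 = 0.035193
uy/y = 1.73/19.4 = 0.089175
z = 23.3 * 19.4 = 452.0
uz = 452.0 * sqrt(0.035193^2 + 0.089175^2) = 43.335

43.335


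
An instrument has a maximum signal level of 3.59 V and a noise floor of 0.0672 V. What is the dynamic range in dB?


Dynamic range = 20 * log10(Vmax / Vnoise).
DR = 20 * log10(3.59 / 0.0672)
DR = 20 * log10(53.42)
DR = 34.55 dB

34.55 dB


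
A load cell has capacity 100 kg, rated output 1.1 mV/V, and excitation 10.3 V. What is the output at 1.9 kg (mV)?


Vout = rated_output * Vex * (load / capacity).
Vout = 1.1 * 10.3 * (1.9 / 100)
Vout = 1.1 * 10.3 * 0.019
Vout = 0.215 mV

0.215 mV


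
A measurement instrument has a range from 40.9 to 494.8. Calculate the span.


Span = upper range - lower range.
Span = 494.8 - (40.9)
Span = 453.9

453.9


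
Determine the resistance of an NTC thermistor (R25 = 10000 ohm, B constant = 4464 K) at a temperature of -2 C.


NTC thermistor equation: Rt = R25 * exp(B * (1/T - 1/T25)).
T in Kelvin: 271.15 K, T25 = 298.15 K
1/T - 1/T25 = 1/271.15 - 1/298.15 = 0.00033398
B * (1/T - 1/T25) = 4464 * 0.00033398 = 1.4909
Rt = 10000 * exp(1.4909) = 44410.1 ohm

44410.1 ohm


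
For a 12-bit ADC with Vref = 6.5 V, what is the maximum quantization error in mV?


The maximum quantization error is +/- LSB/2.
LSB = Vref / 2^n = 6.5 / 4096 = 0.00158691 V
Max error = LSB / 2 = 0.00158691 / 2 = 0.00079346 V
Max error = 0.7935 mV

0.7935 mV


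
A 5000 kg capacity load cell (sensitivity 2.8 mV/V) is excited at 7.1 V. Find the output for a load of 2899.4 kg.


Vout = rated_output * Vex * (load / capacity).
Vout = 2.8 * 7.1 * (2899.4 / 5000)
Vout = 2.8 * 7.1 * 0.57988
Vout = 11.528 mV

11.528 mV


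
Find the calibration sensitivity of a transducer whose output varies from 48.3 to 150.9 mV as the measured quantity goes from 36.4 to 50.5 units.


Sensitivity = (y2 - y1) / (x2 - x1).
S = (150.9 - 48.3) / (50.5 - 36.4)
S = 102.6 / 14.1
S = 7.2766 mV/unit

7.2766 mV/unit


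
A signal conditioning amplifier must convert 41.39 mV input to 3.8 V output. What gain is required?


Gain = Vout / Vin (converting to same units).
G = 3.8 V / 41.39 mV
G = 3800.0 mV / 41.39 mV
G = 91.81

91.81


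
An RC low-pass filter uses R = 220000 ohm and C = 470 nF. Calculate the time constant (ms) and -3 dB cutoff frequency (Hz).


Time constant: tau = R * C.
tau = 220000 * 4.70e-07 = 0.1034 s
tau = 103.4 ms
Cutoff frequency: fc = 1 / (2*pi*R*C).
fc = 1 / (2*pi*0.1034) = 1.54 Hz

tau = 103.4 ms, fc = 1.54 Hz


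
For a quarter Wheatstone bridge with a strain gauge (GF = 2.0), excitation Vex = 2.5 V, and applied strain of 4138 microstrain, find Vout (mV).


Quarter bridge output: Vout = (GF * epsilon * Vex) / 4.
Vout = (2.0 * 4138e-6 * 2.5) / 4
Vout = 0.02069 / 4 V
Vout = 0.0051725 V = 5.1725 mV

5.1725 mV


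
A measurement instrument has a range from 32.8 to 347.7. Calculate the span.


Span = upper range - lower range.
Span = 347.7 - (32.8)
Span = 314.9

314.9


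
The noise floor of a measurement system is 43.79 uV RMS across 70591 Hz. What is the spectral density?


Noise spectral density = Vrms / sqrt(BW).
NSD = 43.79 / sqrt(70591)
NSD = 43.79 / 265.6897
NSD = 0.1648 uV/sqrt(Hz)

0.1648 uV/sqrt(Hz)


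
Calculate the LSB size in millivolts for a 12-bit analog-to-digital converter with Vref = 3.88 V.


The resolution (LSB) of an ADC is Vref / 2^n.
LSB = 3.88 / 2^12
LSB = 3.88 / 4096
LSB = 0.00094727 V = 0.94726562 mV

0.94726562 mV


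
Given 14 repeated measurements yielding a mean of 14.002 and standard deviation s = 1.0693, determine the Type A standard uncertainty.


The standard uncertainty for Type A evaluation is u = s / sqrt(n).
u = 1.0693 / sqrt(14)
u = 1.0693 / 3.7417
u = 0.2858

0.2858


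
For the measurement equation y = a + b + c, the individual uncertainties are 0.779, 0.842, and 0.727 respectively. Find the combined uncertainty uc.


For a sum of independent quantities, uc = sqrt(u1^2 + u2^2 + u3^2).
uc = sqrt(0.779^2 + 0.842^2 + 0.727^2)
uc = sqrt(0.606841 + 0.708964 + 0.528529)
uc = 1.3581

1.3581


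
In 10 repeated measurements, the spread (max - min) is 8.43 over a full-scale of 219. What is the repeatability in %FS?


Repeatability = (spread / full scale) * 100%.
R = (8.43 / 219) * 100
R = 3.849 %FS

3.849 %FS


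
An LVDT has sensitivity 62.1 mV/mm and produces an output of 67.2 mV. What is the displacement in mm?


Displacement = Vout / sensitivity.
d = 67.2 / 62.1
d = 1.082 mm

1.082 mm


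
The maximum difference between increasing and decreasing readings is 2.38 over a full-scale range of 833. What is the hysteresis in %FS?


Hysteresis = (max difference / full scale) * 100%.
H = (2.38 / 833) * 100
H = 0.286 %FS

0.286 %FS


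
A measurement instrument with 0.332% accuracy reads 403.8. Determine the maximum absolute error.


Absolute error = (accuracy% / 100) * reading.
Error = (0.332 / 100) * 403.8
Error = 0.00332 * 403.8
Error = 1.3406

1.3406


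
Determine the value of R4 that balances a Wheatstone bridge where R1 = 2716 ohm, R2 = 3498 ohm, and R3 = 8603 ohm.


At balance: R1*R4 = R2*R3, so R4 = R2*R3/R1.
R4 = 3498 * 8603 / 2716
R4 = 30093294 / 2716
R4 = 11080.01 ohm

11080.01 ohm


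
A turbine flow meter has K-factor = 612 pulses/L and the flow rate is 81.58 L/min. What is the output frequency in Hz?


Frequency = K * Q / 60 (converting L/min to L/s).
f = 612 * 81.58 / 60
f = 49926.96 / 60
f = 832.12 Hz

832.12 Hz


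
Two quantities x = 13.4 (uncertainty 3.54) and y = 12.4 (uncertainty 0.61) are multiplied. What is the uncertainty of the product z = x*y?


For a product z = x*y, the relative uncertainty is:
uz/z = sqrt((ux/x)^2 + (uy/y)^2)
Relative uncertainties: ux/x = 3.54/13.4 = 0.264179
uy/y = 0.61/12.4 = 0.049194
z = 13.4 * 12.4 = 166.2
uz = 166.2 * sqrt(0.264179^2 + 0.049194^2) = 44.651

44.651


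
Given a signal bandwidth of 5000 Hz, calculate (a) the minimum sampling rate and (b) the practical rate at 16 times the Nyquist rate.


By Nyquist theorem, fs_min = 2 * fmax.
fs_min = 2 * 5000 = 10000 Hz
Practical rate = 16 * fs_min = 16 * 10000 = 160000 Hz

fs_min = 10000 Hz, fs_practical = 160000 Hz


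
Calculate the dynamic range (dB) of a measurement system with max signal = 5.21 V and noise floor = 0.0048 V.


Dynamic range = 20 * log10(Vmax / Vnoise).
DR = 20 * log10(5.21 / 0.0048)
DR = 20 * log10(1085.42)
DR = 60.71 dB

60.71 dB


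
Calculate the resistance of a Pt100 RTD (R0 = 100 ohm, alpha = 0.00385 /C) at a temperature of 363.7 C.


The RTD equation: Rt = R0 * (1 + alpha * T).
Rt = 100 * (1 + 0.00385 * 363.7)
Rt = 100 * (1 + 1.400245)
Rt = 100 * 2.400245
Rt = 240.024 ohm

240.024 ohm


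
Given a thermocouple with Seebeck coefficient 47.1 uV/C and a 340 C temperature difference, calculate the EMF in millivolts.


The thermocouple output V = sensitivity * dT.
V = 47.1 uV/C * 340 C
V = 16014.0 uV
V = 16.014 mV

16.014 mV


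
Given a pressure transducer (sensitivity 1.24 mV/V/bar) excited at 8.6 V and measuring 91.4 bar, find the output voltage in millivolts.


Output = sensitivity * Vex * P.
Vout = 1.24 * 8.6 * 91.4
Vout = 10.664 * 91.4
Vout = 974.69 mV

974.69 mV


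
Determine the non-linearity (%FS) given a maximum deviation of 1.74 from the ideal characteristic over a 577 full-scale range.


Linearity error = (max deviation / full scale) * 100%.
Linearity = (1.74 / 577) * 100
Linearity = 0.302 %FS

0.302 %FS


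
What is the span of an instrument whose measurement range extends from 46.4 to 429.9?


Span = upper range - lower range.
Span = 429.9 - (46.4)
Span = 383.5

383.5


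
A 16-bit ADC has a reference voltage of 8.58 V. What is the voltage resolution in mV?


The resolution (LSB) of an ADC is Vref / 2^n.
LSB = 8.58 / 2^16
LSB = 8.58 / 65536
LSB = 0.00013092 V = 0.13092041 mV

0.13092041 mV


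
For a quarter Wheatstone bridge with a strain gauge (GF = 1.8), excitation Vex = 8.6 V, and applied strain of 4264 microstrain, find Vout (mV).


Quarter bridge output: Vout = (GF * epsilon * Vex) / 4.
Vout = (1.8 * 4264e-6 * 8.6) / 4
Vout = 0.06600672 / 4 V
Vout = 0.01650168 V = 16.5017 mV

16.5017 mV


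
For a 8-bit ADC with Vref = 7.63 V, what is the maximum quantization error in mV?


The maximum quantization error is +/- LSB/2.
LSB = Vref / 2^n = 7.63 / 256 = 0.02980469 V
Max error = LSB / 2 = 0.02980469 / 2 = 0.01490234 V
Max error = 14.9023 mV

14.9023 mV


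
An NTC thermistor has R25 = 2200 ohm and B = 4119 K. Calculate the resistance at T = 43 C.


NTC thermistor equation: Rt = R25 * exp(B * (1/T - 1/T25)).
T in Kelvin: 316.15 K, T25 = 298.15 K
1/T - 1/T25 = 1/316.15 - 1/298.15 = -0.00019096
B * (1/T - 1/T25) = 4119 * -0.00019096 = -0.7866
Rt = 2200 * exp(-0.7866) = 1001.9 ohm

1001.9 ohm


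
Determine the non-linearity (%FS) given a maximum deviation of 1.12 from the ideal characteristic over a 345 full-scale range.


Linearity error = (max deviation / full scale) * 100%.
Linearity = (1.12 / 345) * 100
Linearity = 0.325 %FS

0.325 %FS


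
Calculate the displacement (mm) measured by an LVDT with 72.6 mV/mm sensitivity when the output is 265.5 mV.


Displacement = Vout / sensitivity.
d = 265.5 / 72.6
d = 3.657 mm

3.657 mm


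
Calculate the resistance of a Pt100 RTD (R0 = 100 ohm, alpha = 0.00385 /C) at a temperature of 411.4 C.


The RTD equation: Rt = R0 * (1 + alpha * T).
Rt = 100 * (1 + 0.00385 * 411.4)
Rt = 100 * (1 + 1.58389)
Rt = 100 * 2.58389
Rt = 258.389 ohm

258.389 ohm


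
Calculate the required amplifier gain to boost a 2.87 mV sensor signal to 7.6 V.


Gain = Vout / Vin (converting to same units).
G = 7.6 V / 2.87 mV
G = 7600.0 mV / 2.87 mV
G = 2648.08

2648.08


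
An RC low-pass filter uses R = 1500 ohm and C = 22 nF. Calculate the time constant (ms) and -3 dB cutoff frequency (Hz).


Time constant: tau = R * C.
tau = 1500 * 2.20e-08 = 3.3e-05 s
tau = 0.033 ms
Cutoff frequency: fc = 1 / (2*pi*R*C).
fc = 1 / (2*pi*3.3e-05) = 4822.88 Hz

tau = 0.033 ms, fc = 4822.88 Hz


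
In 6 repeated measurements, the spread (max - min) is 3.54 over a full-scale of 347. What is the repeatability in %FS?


Repeatability = (spread / full scale) * 100%.
R = (3.54 / 347) * 100
R = 1.02 %FS

1.02 %FS


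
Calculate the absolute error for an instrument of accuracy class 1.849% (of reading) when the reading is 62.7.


Absolute error = (accuracy% / 100) * reading.
Error = (1.849 / 100) * 62.7
Error = 0.01849 * 62.7
Error = 1.1593

1.1593


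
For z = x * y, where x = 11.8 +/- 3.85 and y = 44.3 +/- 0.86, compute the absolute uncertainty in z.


For a product z = x*y, the relative uncertainty is:
uz/z = sqrt((ux/x)^2 + (uy/y)^2)
Relative uncertainties: ux/x = 3.85/11.8 = 0.326271
uy/y = 0.86/44.3 = 0.019413
z = 11.8 * 44.3 = 522.7
uz = 522.7 * sqrt(0.326271^2 + 0.019413^2) = 170.857

170.857


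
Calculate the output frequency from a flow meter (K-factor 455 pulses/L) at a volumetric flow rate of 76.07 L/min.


Frequency = K * Q / 60 (converting L/min to L/s).
f = 455 * 76.07 / 60
f = 34611.85 / 60
f = 576.86 Hz

576.86 Hz


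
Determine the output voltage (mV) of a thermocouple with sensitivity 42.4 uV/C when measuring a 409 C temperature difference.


The thermocouple output V = sensitivity * dT.
V = 42.4 uV/C * 409 C
V = 17341.6 uV
V = 17.342 mV

17.342 mV


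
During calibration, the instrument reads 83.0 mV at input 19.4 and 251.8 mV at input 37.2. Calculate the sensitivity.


Sensitivity = (y2 - y1) / (x2 - x1).
S = (251.8 - 83.0) / (37.2 - 19.4)
S = 168.8 / 17.8
S = 9.4831 mV/unit

9.4831 mV/unit


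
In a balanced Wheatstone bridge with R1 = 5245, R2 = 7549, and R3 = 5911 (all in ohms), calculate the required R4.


At balance: R1*R4 = R2*R3, so R4 = R2*R3/R1.
R4 = 7549 * 5911 / 5245
R4 = 44622139 / 5245
R4 = 8507.56 ohm

8507.56 ohm


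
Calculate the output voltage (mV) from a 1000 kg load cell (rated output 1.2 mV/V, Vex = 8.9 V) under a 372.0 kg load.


Vout = rated_output * Vex * (load / capacity).
Vout = 1.2 * 8.9 * (372.0 / 1000)
Vout = 1.2 * 8.9 * 0.372
Vout = 3.973 mV

3.973 mV


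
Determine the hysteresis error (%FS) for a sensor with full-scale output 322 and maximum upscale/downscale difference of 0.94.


Hysteresis = (max difference / full scale) * 100%.
H = (0.94 / 322) * 100
H = 0.292 %FS

0.292 %FS


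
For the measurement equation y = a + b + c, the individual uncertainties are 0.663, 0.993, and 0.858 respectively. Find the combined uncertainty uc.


For a sum of independent quantities, uc = sqrt(u1^2 + u2^2 + u3^2).
uc = sqrt(0.663^2 + 0.993^2 + 0.858^2)
uc = sqrt(0.439569 + 0.986049 + 0.736164)
uc = 1.4703

1.4703


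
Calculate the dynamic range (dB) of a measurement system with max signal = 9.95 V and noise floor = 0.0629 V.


Dynamic range = 20 * log10(Vmax / Vnoise).
DR = 20 * log10(9.95 / 0.0629)
DR = 20 * log10(158.19)
DR = 43.98 dB

43.98 dB


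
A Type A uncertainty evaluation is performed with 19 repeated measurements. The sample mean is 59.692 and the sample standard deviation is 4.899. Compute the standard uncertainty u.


The standard uncertainty for Type A evaluation is u = s / sqrt(n).
u = 4.899 / sqrt(19)
u = 4.899 / 4.3589
u = 1.1239

1.1239


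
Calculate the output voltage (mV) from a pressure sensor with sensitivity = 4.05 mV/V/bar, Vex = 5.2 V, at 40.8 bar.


Output = sensitivity * Vex * P.
Vout = 4.05 * 5.2 * 40.8
Vout = 21.06 * 40.8
Vout = 859.25 mV

859.25 mV


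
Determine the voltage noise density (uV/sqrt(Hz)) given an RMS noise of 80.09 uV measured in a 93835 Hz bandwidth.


Noise spectral density = Vrms / sqrt(BW).
NSD = 80.09 / sqrt(93835)
NSD = 80.09 / 306.325
NSD = 0.2615 uV/sqrt(Hz)

0.2615 uV/sqrt(Hz)


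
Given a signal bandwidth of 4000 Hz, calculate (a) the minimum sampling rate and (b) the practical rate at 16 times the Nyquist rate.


By Nyquist theorem, fs_min = 2 * fmax.
fs_min = 2 * 4000 = 8000 Hz
Practical rate = 16 * fs_min = 16 * 8000 = 128000 Hz

fs_min = 8000 Hz, fs_practical = 128000 Hz


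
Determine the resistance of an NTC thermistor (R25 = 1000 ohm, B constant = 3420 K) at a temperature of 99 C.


NTC thermistor equation: Rt = R25 * exp(B * (1/T - 1/T25)).
T in Kelvin: 372.15 K, T25 = 298.15 K
1/T - 1/T25 = 1/372.15 - 1/298.15 = -0.00066693
B * (1/T - 1/T25) = 3420 * -0.00066693 = -2.2809
Rt = 1000 * exp(-2.2809) = 102.2 ohm

102.2 ohm


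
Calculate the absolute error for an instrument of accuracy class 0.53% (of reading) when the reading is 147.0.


Absolute error = (accuracy% / 100) * reading.
Error = (0.53 / 100) * 147.0
Error = 0.0053 * 147.0
Error = 0.7791

0.7791


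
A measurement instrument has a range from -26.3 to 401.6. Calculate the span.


Span = upper range - lower range.
Span = 401.6 - (-26.3)
Span = 427.9

427.9


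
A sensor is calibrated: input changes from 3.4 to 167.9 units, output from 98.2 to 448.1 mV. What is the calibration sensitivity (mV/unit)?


Sensitivity = (y2 - y1) / (x2 - x1).
S = (448.1 - 98.2) / (167.9 - 3.4)
S = 349.9 / 164.5
S = 2.1271 mV/unit

2.1271 mV/unit


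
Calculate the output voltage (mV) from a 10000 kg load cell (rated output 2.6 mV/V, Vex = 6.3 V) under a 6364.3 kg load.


Vout = rated_output * Vex * (load / capacity).
Vout = 2.6 * 6.3 * (6364.3 / 10000)
Vout = 2.6 * 6.3 * 0.63643
Vout = 10.425 mV

10.425 mV


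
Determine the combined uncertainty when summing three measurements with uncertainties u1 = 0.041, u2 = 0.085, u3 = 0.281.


For a sum of independent quantities, uc = sqrt(u1^2 + u2^2 + u3^2).
uc = sqrt(0.041^2 + 0.085^2 + 0.281^2)
uc = sqrt(0.001681 + 0.007225 + 0.078961)
uc = 0.2964

0.2964


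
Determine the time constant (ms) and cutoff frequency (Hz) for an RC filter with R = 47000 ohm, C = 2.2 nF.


Time constant: tau = R * C.
tau = 47000 * 2.20e-09 = 0.0001034 s
tau = 0.1034 ms
Cutoff frequency: fc = 1 / (2*pi*R*C).
fc = 1 / (2*pi*0.0001034) = 1539.22 Hz

tau = 0.1034 ms, fc = 1539.22 Hz


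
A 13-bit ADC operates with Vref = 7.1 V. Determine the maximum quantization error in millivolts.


The maximum quantization error is +/- LSB/2.
LSB = Vref / 2^n = 7.1 / 8192 = 0.0008667 V
Max error = LSB / 2 = 0.0008667 / 2 = 0.00043335 V
Max error = 0.4333 mV

0.4333 mV


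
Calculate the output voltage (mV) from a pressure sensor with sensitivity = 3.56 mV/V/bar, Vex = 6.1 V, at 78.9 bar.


Output = sensitivity * Vex * P.
Vout = 3.56 * 6.1 * 78.9
Vout = 21.716 * 78.9
Vout = 1713.39 mV

1713.39 mV


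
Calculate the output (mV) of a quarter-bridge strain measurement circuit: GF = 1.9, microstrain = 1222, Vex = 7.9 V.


Quarter bridge output: Vout = (GF * epsilon * Vex) / 4.
Vout = (1.9 * 1222e-6 * 7.9) / 4
Vout = 0.01834222 / 4 V
Vout = 0.00458555 V = 4.5856 mV

4.5856 mV


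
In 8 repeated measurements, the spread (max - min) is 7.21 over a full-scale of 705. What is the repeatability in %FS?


Repeatability = (spread / full scale) * 100%.
R = (7.21 / 705) * 100
R = 1.023 %FS

1.023 %FS


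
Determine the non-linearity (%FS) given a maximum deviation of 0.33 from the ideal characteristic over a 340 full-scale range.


Linearity error = (max deviation / full scale) * 100%.
Linearity = (0.33 / 340) * 100
Linearity = 0.097 %FS

0.097 %FS


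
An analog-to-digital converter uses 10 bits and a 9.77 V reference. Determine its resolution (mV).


The resolution (LSB) of an ADC is Vref / 2^n.
LSB = 9.77 / 2^10
LSB = 9.77 / 1024
LSB = 0.00954102 V = 9.54101562 mV

9.54101562 mV


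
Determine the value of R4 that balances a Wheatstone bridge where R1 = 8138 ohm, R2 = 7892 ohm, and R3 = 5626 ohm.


At balance: R1*R4 = R2*R3, so R4 = R2*R3/R1.
R4 = 7892 * 5626 / 8138
R4 = 44400392 / 8138
R4 = 5455.93 ohm

5455.93 ohm


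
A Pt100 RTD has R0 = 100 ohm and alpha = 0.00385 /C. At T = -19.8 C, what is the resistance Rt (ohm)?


The RTD equation: Rt = R0 * (1 + alpha * T).
Rt = 100 * (1 + 0.00385 * -19.8)
Rt = 100 * (1 + -0.07623)
Rt = 100 * 0.92377
Rt = 92.377 ohm

92.377 ohm


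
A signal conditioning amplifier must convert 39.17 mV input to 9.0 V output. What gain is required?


Gain = Vout / Vin (converting to same units).
G = 9.0 V / 39.17 mV
G = 9000.0 mV / 39.17 mV
G = 229.77

229.77


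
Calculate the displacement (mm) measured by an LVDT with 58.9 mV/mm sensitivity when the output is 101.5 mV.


Displacement = Vout / sensitivity.
d = 101.5 / 58.9
d = 1.723 mm

1.723 mm


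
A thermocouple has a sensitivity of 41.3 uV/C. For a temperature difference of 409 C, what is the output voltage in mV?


The thermocouple output V = sensitivity * dT.
V = 41.3 uV/C * 409 C
V = 16891.7 uV
V = 16.892 mV

16.892 mV


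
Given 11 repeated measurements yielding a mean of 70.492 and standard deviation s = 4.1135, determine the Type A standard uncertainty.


The standard uncertainty for Type A evaluation is u = s / sqrt(n).
u = 4.1135 / sqrt(11)
u = 4.1135 / 3.3166
u = 1.2403

1.2403


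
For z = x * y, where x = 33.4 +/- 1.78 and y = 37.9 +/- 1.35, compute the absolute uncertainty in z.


For a product z = x*y, the relative uncertainty is:
uz/z = sqrt((ux/x)^2 + (uy/y)^2)
Relative uncertainties: ux/x = 1.78/33.4 = 0.053293
uy/y = 1.35/37.9 = 0.03562
z = 33.4 * 37.9 = 1265.9
uz = 1265.9 * sqrt(0.053293^2 + 0.03562^2) = 81.143

81.143


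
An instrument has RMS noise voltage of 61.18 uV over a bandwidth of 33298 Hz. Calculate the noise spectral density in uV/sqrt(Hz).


Noise spectral density = Vrms / sqrt(BW).
NSD = 61.18 / sqrt(33298)
NSD = 61.18 / 182.4774
NSD = 0.3353 uV/sqrt(Hz)

0.3353 uV/sqrt(Hz)


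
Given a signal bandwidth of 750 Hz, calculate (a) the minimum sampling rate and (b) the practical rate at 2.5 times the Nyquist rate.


By Nyquist theorem, fs_min = 2 * fmax.
fs_min = 2 * 750 = 1500 Hz
Practical rate = 2.5 * fs_min = 2.5 * 1500 = 3750 Hz

fs_min = 1500 Hz, fs_practical = 3750 Hz


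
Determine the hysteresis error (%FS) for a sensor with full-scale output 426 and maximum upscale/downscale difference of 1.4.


Hysteresis = (max difference / full scale) * 100%.
H = (1.4 / 426) * 100
H = 0.329 %FS

0.329 %FS


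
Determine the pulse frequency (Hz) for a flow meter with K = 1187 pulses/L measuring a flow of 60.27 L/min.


Frequency = K * Q / 60 (converting L/min to L/s).
f = 1187 * 60.27 / 60
f = 71540.49 / 60
f = 1192.34 Hz

1192.34 Hz


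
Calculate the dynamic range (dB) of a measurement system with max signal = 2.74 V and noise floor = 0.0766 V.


Dynamic range = 20 * log10(Vmax / Vnoise).
DR = 20 * log10(2.74 / 0.0766)
DR = 20 * log10(35.77)
DR = 31.07 dB

31.07 dB


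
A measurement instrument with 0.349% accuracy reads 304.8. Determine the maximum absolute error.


Absolute error = (accuracy% / 100) * reading.
Error = (0.349 / 100) * 304.8
Error = 0.00349 * 304.8
Error = 1.0638

1.0638


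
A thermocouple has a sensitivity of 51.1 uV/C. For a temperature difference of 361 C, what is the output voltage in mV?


The thermocouple output V = sensitivity * dT.
V = 51.1 uV/C * 361 C
V = 18447.1 uV
V = 18.447 mV

18.447 mV
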